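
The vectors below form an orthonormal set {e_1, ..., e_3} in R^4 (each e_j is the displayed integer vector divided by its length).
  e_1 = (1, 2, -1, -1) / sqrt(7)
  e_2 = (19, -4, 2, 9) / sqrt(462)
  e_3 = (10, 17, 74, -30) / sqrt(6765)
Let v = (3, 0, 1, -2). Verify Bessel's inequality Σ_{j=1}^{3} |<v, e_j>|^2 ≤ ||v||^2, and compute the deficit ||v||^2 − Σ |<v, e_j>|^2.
Σ |<v, e_j>|^2 = 99/10; ||v||^2 = 14; deficit = 41/10

Write each e_j = u_j / sqrt(<u_j, u_j>) where u_j is the displayed integer vector. Then <v, e_j> = <v, u_j> / sqrt(<u_j, u_j>), so |<v, e_j>|^2 = <v, u_j>^2 / <u_j, u_j>.
Coefficients: <v, e_1> = 4/sqrt(7), <v, e_2> = 41/sqrt(462), <v, e_3> = 164/sqrt(6765).
Square and sum: Σ |<v, e_j>|^2 = 99/10.
Compute ||v||^2 = v·v = 14.
Deficit = 14 − 99/10 = 41/10 ≥ 0, confirming Bessel's inequality. (The deficit equals ||v − Σ <v,e_j> e_j||^2, the squared distance from v to span{e_j}.)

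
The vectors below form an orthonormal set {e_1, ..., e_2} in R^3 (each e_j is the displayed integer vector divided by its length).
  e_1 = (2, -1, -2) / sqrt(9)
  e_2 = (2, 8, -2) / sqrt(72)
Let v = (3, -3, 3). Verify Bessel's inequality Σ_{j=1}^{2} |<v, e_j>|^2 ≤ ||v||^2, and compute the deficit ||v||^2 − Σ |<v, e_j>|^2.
Σ |<v, e_j>|^2 = 9; ||v||^2 = 27; deficit = 18

Write each e_j = u_j / sqrt(<u_j, u_j>) where u_j is the displayed integer vector. Then <v, e_j> = <v, u_j> / sqrt(<u_j, u_j>), so |<v, e_j>|^2 = <v, u_j>^2 / <u_j, u_j>.
Coefficients: <v, e_1> = 3/sqrt(9), <v, e_2> = -24/sqrt(72).
Square and sum: Σ |<v, e_j>|^2 = 9.
Compute ||v||^2 = v·v = 27.
Deficit = 27 − 9 = 18 ≥ 0, confirming Bessel's inequality. (The deficit equals ||v − Σ <v,e_j> e_j||^2, the squared distance from v to span{e_j}.)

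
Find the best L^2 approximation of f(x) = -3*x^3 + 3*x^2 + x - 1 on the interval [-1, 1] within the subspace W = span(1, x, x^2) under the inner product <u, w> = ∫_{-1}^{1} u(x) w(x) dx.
g(x) = 3*x^2 - 4*x/5 - 1

The best approximation g ∈ W is the orthogonal projection of f onto W. Writing g = a_0 + a_1 x + a_2 x^2, the coefficients solve the normal equations G · a = b where
  G_{ij} = <φ_i, φ_j> and b_i = <f, φ_i>, with φ_0 = 1, φ_1 = x, φ_2 = x^2.
G =
  [2, 0, 2/3]
  [0, 2/3, 0]
  [2/3, 0, 2/5],
b = (0, -8/15, 8/15).
Solving gives a_0 = -1, a_1 = -4/5, a_2 = 3, so
  g(x) = 3*x^2 - 4*x/5 - 1.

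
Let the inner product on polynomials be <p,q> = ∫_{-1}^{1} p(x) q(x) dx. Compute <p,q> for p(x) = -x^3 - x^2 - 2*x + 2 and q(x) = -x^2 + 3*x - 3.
<p,q> = -242/15

Expand the product: p(x)·q(x) = x^5 - 2*x^4 + 2*x^3 - 5*x^2 + 12*x - 6.
∫_{-1}^{1} of each monomial x^k gives [2/(k+1) if k even, 0 if k odd]. Integrating term-by-term (or equivalently evaluating the antiderivative F(x) = x^6/6 - 2*x^5/5 + x^4/2 - 5*x^3/3 + 6*x^2 - 6*x at the endpoints):
  F(1) − F(−1) = -7/5 − (221/15) = -242/15.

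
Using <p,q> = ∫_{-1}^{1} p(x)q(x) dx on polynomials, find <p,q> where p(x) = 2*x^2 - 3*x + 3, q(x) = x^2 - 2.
<p,q> = -178/15

Expand the product: p(x)·q(x) = 2*x^4 - 3*x^3 - x^2 + 6*x - 6.
∫_{-1}^{1} of each monomial x^k gives [2/(k+1) if k even, 0 if k odd]. Integrating term-by-term (or equivalently evaluating the antiderivative F(x) = 2*x^5/5 - 3*x^4/4 - x^3/3 + 3*x^2 - 6*x at the endpoints):
  F(1) − F(−1) = -221/60 − (491/60) = -178/15.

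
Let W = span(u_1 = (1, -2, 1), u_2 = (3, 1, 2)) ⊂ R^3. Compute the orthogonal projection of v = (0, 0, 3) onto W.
proj_W(v) = (7/5, -7/25, 26/25)

Set up U = [u_1 | ... | u_2] ∈ R^(3×2). The projector onto W = col(U) is P = U (U^T U)^(-1) U^T.
Compute U^T U =
  [6, 3]
  [3, 14],
and U^T v = (3, 6).
Solve U^T U · c = U^T v for the coefficients: c = (8/25, 9/25). The projection is proj_W(v) = U c.
Check: (v - proj_W(v)) · u_1 = 0  (should be 0).
Check: (v - proj_W(v)) · u_2 = 0  (should be 0).
Result: proj_W(v) = (7/5, -7/25, 26/25).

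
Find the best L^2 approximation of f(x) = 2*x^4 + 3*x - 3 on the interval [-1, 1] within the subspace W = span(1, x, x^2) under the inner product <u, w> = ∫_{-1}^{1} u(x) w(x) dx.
g(x) = 12*x^2/7 + 3*x - 111/35

The best approximation g ∈ W is the orthogonal projection of f onto W. Writing g = a_0 + a_1 x + a_2 x^2, the coefficients solve the normal equations G · a = b where
  G_{ij} = <φ_i, φ_j> and b_i = <f, φ_i>, with φ_0 = 1, φ_1 = x, φ_2 = x^2.
G =
  [2, 0, 2/3]
  [0, 2/3, 0]
  [2/3, 0, 2/5],
b = (-26/5, 2, -10/7).
Solving gives a_0 = -111/35, a_1 = 3, a_2 = 12/7, so
  g(x) = 12*x^2/7 + 3*x - 111/35.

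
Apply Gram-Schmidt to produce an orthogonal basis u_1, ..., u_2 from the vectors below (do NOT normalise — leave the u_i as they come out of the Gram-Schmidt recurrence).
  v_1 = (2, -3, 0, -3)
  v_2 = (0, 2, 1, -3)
Orthogonal basis:
  u_1 = (2, -3, 0, -3)
  u_2 = (-3/11, 53/22, 1, -57/22)

Apply the Gram-Schmidt recurrence
  u_1 = v_1
  u_i = v_i − Σ_{j<i} ((v_i · u_j) / (u_j · u_j)) · u_j.

Step by step this gives:
  u_1 = (2, -3, 0, -3)
  u_2 = (-3/11, 53/22, 1, -57/22)

Orthogonality check:
  u_2 · u_1 = 0 (should be 0)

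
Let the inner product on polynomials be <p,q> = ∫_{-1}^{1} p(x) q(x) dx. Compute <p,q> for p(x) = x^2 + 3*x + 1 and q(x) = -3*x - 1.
<p,q> = -26/3

Expand the product: p(x)·q(x) = -3*x^3 - 10*x^2 - 6*x - 1.
∫_{-1}^{1} of each monomial x^k gives [2/(k+1) if k even, 0 if k odd]. Integrating term-by-term (or equivalently evaluating the antiderivative F(x) = -3*x^4/4 - 10*x^3/3 - 3*x^2 - x at the endpoints):
  F(1) − F(−1) = -97/12 − (7/12) = -26/3.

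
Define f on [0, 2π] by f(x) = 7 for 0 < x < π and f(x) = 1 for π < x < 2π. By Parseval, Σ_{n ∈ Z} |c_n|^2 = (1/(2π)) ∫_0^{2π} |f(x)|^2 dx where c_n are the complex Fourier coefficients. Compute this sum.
Σ |c_n|^2 = 25

Parseval equates the L^2 energy of f (normalised by 1/(2π)) with the ℓ^2 sum of its Fourier coefficients: (1/(2π)) ∫_0^{2π} |f|^2 = Σ |c_n|^2.
Compute the left side: (1/(2π)) [∫_0^π 7^2 dx + ∫_π^{2π} 1^2 dx] = (1/(2π)) · (49π + 1π) = (49 + 1)/2 = 25.
So Σ_{n ∈ Z} |c_n|^2 = 25.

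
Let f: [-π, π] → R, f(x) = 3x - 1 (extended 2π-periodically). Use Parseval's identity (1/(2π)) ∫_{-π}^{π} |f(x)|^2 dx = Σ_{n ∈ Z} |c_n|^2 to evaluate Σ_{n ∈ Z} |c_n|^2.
Σ |c_n|^2 = 3π^2 + 1

Expand and integrate term by term over [-π, π]:
  ∫ (3x)^2 dx = 9·(2π^3/3); ∫ 2·3·(-1)·x dx = 0 (odd integrand); ∫ (-1)^2 dx = 1·2π.
So (1/(2π)) ∫_{-π}^{π} (3x - 1)^2 dx = 9π^2/3 + 1 = 3π^2 + 1.
Parseval ⇒ Σ |c_n|^2 = 3π^2 + 1.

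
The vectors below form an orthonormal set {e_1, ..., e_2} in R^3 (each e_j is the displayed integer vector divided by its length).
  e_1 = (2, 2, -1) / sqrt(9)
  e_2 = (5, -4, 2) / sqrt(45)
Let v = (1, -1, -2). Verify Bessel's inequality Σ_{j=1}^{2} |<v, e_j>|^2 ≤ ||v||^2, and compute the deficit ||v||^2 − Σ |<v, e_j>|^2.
Σ |<v, e_j>|^2 = 1; ||v||^2 = 6; deficit = 5

Write each e_j = u_j / sqrt(<u_j, u_j>) where u_j is the displayed integer vector. Then <v, e_j> = <v, u_j> / sqrt(<u_j, u_j>), so |<v, e_j>|^2 = <v, u_j>^2 / <u_j, u_j>.
Coefficients: <v, e_1> = 2/sqrt(9), <v, e_2> = 5/sqrt(45).
Square and sum: Σ |<v, e_j>|^2 = 1.
Compute ||v||^2 = v·v = 6.
Deficit = 6 − 1 = 5 ≥ 0, confirming Bessel's inequality. (The deficit equals ||v − Σ <v,e_j> e_j||^2, the squared distance from v to span{e_j}.)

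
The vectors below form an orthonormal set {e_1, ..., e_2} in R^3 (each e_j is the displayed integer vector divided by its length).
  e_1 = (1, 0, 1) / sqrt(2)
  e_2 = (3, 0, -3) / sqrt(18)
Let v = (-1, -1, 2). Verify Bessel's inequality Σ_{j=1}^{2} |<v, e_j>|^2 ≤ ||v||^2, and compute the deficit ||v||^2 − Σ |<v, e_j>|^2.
Σ |<v, e_j>|^2 = 5; ||v||^2 = 6; deficit = 1

Write each e_j = u_j / sqrt(<u_j, u_j>) where u_j is the displayed integer vector. Then <v, e_j> = <v, u_j> / sqrt(<u_j, u_j>), so |<v, e_j>|^2 = <v, u_j>^2 / <u_j, u_j>.
Coefficients: <v, e_1> = 1/sqrt(2), <v, e_2> = -9/sqrt(18).
Square and sum: Σ |<v, e_j>|^2 = 5.
Compute ||v||^2 = v·v = 6.
Deficit = 6 − 5 = 1 ≥ 0, confirming Bessel's inequality. (The deficit equals ||v − Σ <v,e_j> e_j||^2, the squared distance from v to span{e_j}.)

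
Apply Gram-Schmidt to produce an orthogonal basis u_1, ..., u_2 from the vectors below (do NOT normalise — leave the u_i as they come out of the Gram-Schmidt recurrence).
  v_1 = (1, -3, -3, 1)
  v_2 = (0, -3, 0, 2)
Orthogonal basis:
  u_1 = (1, -3, -3, 1)
  u_2 = (-11/20, -27/20, 33/20, 29/20)

Apply the Gram-Schmidt recurrence
  u_1 = v_1
  u_i = v_i − Σ_{j<i} ((v_i · u_j) / (u_j · u_j)) · u_j.

Step by step this gives:
  u_1 = (1, -3, -3, 1)
  u_2 = (-11/20, -27/20, 33/20, 29/20)

Orthogonality check:
  u_2 · u_1 = 0 (should be 0)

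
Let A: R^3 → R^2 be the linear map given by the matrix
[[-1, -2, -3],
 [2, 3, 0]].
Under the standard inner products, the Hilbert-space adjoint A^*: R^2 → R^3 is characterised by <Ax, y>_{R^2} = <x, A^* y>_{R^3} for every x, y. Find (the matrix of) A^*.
A^* = A^T =
[[-1, 2],
 [-2, 3],
 [-3, 0]]

For real matrices with standard dot products, the defining identity <Ax, y> = <x, A^* y> gives (Ax)^T y = x^T (A^*) y, i.e. x^T A^T y = x^T (A^*) y. Since this holds for all x, y, we must have A^* = A^T. Therefore
A^* =
[[-1, 2],
 [-2, 3],
 [-3, 0]].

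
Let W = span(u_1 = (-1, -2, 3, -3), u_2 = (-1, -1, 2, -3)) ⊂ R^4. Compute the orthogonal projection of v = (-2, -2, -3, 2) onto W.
proj_W(v) = (13/21, 4/21, -17/21, 13/7)

Set up U = [u_1 | ... | u_2] ∈ R^(4×2). The projector onto W = col(U) is P = U (U^T U)^(-1) U^T.
Compute U^T U =
  [23, 18]
  [18, 15],
and U^T v = (-9, -8).
Solve U^T U · c = U^T v for the coefficients: c = (3/7, -22/21). The projection is proj_W(v) = U c.
Check: (v - proj_W(v)) · u_1 = 0  (should be 0).
Check: (v - proj_W(v)) · u_2 = 0  (should be 0).
Result: proj_W(v) = (13/21, 4/21, -17/21, 13/7).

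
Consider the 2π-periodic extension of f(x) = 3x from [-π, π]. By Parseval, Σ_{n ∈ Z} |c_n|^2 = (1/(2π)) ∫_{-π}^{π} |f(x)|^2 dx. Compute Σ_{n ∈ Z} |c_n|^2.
Σ |c_n|^2 = 3π^2

Expand and integrate term by term over [-π, π]:
  ∫ (3x)^2 dx = 9·(2π^3/3); ∫ 2·3·(0)·x dx = 0 (odd integrand); ∫ 0^2 dx = 0·2π.
So (1/(2π)) ∫_{-π}^{π} (3x)^2 dx = 9π^2/3 + 0 = 3π^2.
Parseval ⇒ Σ |c_n|^2 = 3π^2.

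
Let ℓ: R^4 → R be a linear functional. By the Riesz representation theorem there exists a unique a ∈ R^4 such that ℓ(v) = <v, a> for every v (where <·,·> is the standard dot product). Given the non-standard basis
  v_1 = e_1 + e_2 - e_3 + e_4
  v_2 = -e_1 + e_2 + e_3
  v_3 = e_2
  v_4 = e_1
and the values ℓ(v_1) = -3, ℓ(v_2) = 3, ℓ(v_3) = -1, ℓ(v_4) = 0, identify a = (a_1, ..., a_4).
a = (0, -1, 4, 2)

Write a = (a_1, ..., a_4) in the standard basis. For each basis vector v_i, ℓ(v_i) = <v_i, a> is a linear equation in the a_j's. Collect the n equations into a matrix system V a = ℓ, where row i of V is v_i (expressed in the standard basis). Since V is invertible (lower-triangular with 1s on the diagonal, up to permutation), solve by back-substitution:
  V =
[[1, 1, -1, 1],
 [-1, 1, 1, 0],
 [0, 1, 0, 0],
 [1, 0, 0, 0]]
  V a = (-3, 3, -1, 0)
Solving gives a = (0, -1, 4, 2).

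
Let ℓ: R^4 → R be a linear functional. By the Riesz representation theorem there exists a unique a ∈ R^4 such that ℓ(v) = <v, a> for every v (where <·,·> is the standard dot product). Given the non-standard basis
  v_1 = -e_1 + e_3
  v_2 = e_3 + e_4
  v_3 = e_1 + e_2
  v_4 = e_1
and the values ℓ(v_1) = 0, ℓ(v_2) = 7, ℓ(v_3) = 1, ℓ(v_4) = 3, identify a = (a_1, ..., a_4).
a = (3, -2, 3, 4)

Write a = (a_1, ..., a_4) in the standard basis. For each basis vector v_i, ℓ(v_i) = <v_i, a> is a linear equation in the a_j's. Collect the n equations into a matrix system V a = ℓ, where row i of V is v_i (expressed in the standard basis). Since V is invertible (lower-triangular with 1s on the diagonal, up to permutation), solve by back-substitution:
  V =
[[-1, 0, 1, 0],
 [0, 0, 1, 1],
 [1, 1, 0, 0],
 [1, 0, 0, 0]]
  V a = (0, 7, 1, 3)
Solving gives a = (3, -2, 3, 4).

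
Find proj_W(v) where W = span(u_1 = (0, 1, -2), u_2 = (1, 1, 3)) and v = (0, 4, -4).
proj_W(v) = (2/3, 56/15, -62/15)

Set up U = [u_1 | ... | u_2] ∈ R^(3×2). The projector onto W = col(U) is P = U (U^T U)^(-1) U^T.
Compute U^T U =
  [5, -5]
  [-5, 11],
and U^T v = (12, -8).
Solve U^T U · c = U^T v for the coefficients: c = (46/15, 2/3). The projection is proj_W(v) = U c.
Check: (v - proj_W(v)) · u_1 = 0  (should be 0).
Check: (v - proj_W(v)) · u_2 = 0  (should be 0).
Result: proj_W(v) = (2/3, 56/15, -62/15).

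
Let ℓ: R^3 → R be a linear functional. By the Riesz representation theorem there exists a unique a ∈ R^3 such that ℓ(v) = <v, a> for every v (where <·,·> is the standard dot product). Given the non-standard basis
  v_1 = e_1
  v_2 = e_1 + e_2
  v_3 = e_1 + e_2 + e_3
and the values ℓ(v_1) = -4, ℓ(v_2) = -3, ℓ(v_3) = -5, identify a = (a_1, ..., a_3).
a = (-4, 1, -2)

Write a = (a_1, ..., a_3) in the standard basis. For each basis vector v_i, ℓ(v_i) = <v_i, a> is a linear equation in the a_j's. Collect the n equations into a matrix system V a = ℓ, where row i of V is v_i (expressed in the standard basis). Since V is invertible (lower-triangular with 1s on the diagonal, up to permutation), solve by back-substitution:
  V =
[[1, 0, 0],
 [1, 1, 0],
 [1, 1, 1]]
  V a = (-4, -3, -5)
Solving gives a = (-4, 1, -2).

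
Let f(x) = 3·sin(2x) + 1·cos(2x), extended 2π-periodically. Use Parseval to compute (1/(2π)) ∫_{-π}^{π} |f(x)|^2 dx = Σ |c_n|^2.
Σ |c_n|^2 = 5

Expand |f|^2 and use orthogonality of {sin(nx), cos(mx)} on [-π, π]:
  ∫_{-π}^{π} sin(nx)^2 dx = π, ∫ cos(mx)^2 dx = π, and cross terms integrate to 0.
So ∫_{-π}^{π} f(x)^2 dx = 3^2 · π + 1^2 · π = (9 + 1)π.
Divide by 2π: (9 + 1)/2 = 5.
By Parseval, this equals Σ |c_n|^2.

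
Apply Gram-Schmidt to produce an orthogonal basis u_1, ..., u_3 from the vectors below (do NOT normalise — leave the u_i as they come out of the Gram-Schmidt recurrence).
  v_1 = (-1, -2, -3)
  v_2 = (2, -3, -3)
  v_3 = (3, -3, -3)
Orthogonal basis:
  u_1 = (-1, -2, -3)
  u_2 = (41/14, -8/7, -3/14)
  u_3 = (9/139, 27/139, -21/139)

Apply the Gram-Schmidt recurrence
  u_1 = v_1
  u_i = v_i − Σ_{j<i} ((v_i · u_j) / (u_j · u_j)) · u_j.

Step by step this gives:
  u_1 = (-1, -2, -3)
  u_2 = (41/14, -8/7, -3/14)
  u_3 = (9/139, 27/139, -21/139)

Orthogonality check:
  u_2 · u_1 = 0 (should be 0)
  u_3 · u_1 = 0 (should be 0)
  u_3 · u_2 = 0 (should be 0)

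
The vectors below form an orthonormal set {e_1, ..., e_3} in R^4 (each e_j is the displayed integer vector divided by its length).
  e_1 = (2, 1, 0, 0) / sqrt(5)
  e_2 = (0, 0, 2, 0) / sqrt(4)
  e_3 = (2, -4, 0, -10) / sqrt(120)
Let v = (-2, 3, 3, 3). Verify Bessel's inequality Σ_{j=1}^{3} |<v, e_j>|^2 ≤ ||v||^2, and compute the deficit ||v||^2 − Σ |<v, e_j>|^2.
Σ |<v, e_j>|^2 = 161/6; ||v||^2 = 31; deficit = 25/6

Write each e_j = u_j / sqrt(<u_j, u_j>) where u_j is the displayed integer vector. Then <v, e_j> = <v, u_j> / sqrt(<u_j, u_j>), so |<v, e_j>|^2 = <v, u_j>^2 / <u_j, u_j>.
Coefficients: <v, e_1> = -1/sqrt(5), <v, e_2> = 6/sqrt(4), <v, e_3> = -46/sqrt(120).
Square and sum: Σ |<v, e_j>|^2 = 161/6.
Compute ||v||^2 = v·v = 31.
Deficit = 31 − 161/6 = 25/6 ≥ 0, confirming Bessel's inequality. (The deficit equals ||v − Σ <v,e_j> e_j||^2, the squared distance from v to span{e_j}.)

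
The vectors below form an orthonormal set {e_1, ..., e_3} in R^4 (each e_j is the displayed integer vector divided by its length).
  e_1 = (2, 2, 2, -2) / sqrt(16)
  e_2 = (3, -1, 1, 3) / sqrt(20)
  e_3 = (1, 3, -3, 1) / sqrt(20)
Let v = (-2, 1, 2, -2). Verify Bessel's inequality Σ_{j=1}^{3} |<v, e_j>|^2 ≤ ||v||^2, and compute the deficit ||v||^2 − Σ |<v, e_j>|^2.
Σ |<v, e_j>|^2 = 43/4; ||v||^2 = 13; deficit = 9/4

Write each e_j = u_j / sqrt(<u_j, u_j>) where u_j is the displayed integer vector. Then <v, e_j> = <v, u_j> / sqrt(<u_j, u_j>), so |<v, e_j>|^2 = <v, u_j>^2 / <u_j, u_j>.
Coefficients: <v, e_1> = 6/sqrt(16), <v, e_2> = -11/sqrt(20), <v, e_3> = -7/sqrt(20).
Square and sum: Σ |<v, e_j>|^2 = 43/4.
Compute ||v||^2 = v·v = 13.
Deficit = 13 − 43/4 = 9/4 ≥ 0, confirming Bessel's inequality. (The deficit equals ||v − Σ <v,e_j> e_j||^2, the squared distance from v to span{e_j}.)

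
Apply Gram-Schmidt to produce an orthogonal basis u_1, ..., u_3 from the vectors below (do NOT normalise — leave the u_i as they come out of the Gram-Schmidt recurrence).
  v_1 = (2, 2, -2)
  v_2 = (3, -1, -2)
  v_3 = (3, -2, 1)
Orthogonal basis:
  u_1 = (2, 2, -2)
  u_2 = (5/3, -7/3, -2/3)
  u_3 = (33/26, 11/26, 22/13)

Apply the Gram-Schmidt recurrence
  u_1 = v_1
  u_i = v_i − Σ_{j<i} ((v_i · u_j) / (u_j · u_j)) · u_j.

Step by step this gives:
  u_1 = (2, 2, -2)
  u_2 = (5/3, -7/3, -2/3)
  u_3 = (33/26, 11/26, 22/13)

Orthogonality check:
  u_2 · u_1 = 0 (should be 0)
  u_3 · u_1 = 0 (should be 0)
  u_3 · u_2 = 0 (should be 0)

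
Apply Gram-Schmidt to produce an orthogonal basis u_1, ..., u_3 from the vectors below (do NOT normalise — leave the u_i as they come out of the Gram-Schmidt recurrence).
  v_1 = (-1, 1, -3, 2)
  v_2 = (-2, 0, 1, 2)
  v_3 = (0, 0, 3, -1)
Orthogonal basis:
  u_1 = (-1, 1, -3, 2)
  u_2 = (-9/5, -1/5, 8/5, 8/5)
  u_3 = (-1/21, 17/21, 4/21, -1/7)

Apply the Gram-Schmidt recurrence
  u_1 = v_1
  u_i = v_i − Σ_{j<i} ((v_i · u_j) / (u_j · u_j)) · u_j.

Step by step this gives:
  u_1 = (-1, 1, -3, 2)
  u_2 = (-9/5, -1/5, 8/5, 8/5)
  u_3 = (-1/21, 17/21, 4/21, -1/7)

Orthogonality check:
  u_2 · u_1 = 0 (should be 0)
  u_3 · u_1 = 0 (should be 0)
  u_3 · u_2 = 0 (should be 0)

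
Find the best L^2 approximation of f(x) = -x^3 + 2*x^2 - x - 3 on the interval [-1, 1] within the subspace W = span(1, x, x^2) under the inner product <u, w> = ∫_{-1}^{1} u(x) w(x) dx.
g(x) = 2*x^2 - 8*x/5 - 3

The best approximation g ∈ W is the orthogonal projection of f onto W. Writing g = a_0 + a_1 x + a_2 x^2, the coefficients solve the normal equations G · a = b where
  G_{ij} = <φ_i, φ_j> and b_i = <f, φ_i>, with φ_0 = 1, φ_1 = x, φ_2 = x^2.
G =
  [2, 0, 2/3]
  [0, 2/3, 0]
  [2/3, 0, 2/5],
b = (-14/3, -16/15, -6/5).
Solving gives a_0 = -3, a_1 = -8/5, a_2 = 2, so
  g(x) = 2*x^2 - 8*x/5 - 3.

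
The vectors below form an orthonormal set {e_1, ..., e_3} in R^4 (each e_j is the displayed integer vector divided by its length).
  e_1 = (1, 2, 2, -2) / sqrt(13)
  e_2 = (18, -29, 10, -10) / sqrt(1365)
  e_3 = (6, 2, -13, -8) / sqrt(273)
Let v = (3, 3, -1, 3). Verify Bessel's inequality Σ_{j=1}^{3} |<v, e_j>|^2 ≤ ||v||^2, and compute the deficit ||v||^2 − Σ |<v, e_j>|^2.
Σ |<v, e_j>|^2 = 23/5; ||v||^2 = 28; deficit = 117/5

Write each e_j = u_j / sqrt(<u_j, u_j>) where u_j is the displayed integer vector. Then <v, e_j> = <v, u_j> / sqrt(<u_j, u_j>), so |<v, e_j>|^2 = <v, u_j>^2 / <u_j, u_j>.
Coefficients: <v, e_1> = 1/sqrt(13), <v, e_2> = -73/sqrt(1365), <v, e_3> = 13/sqrt(273).
Square and sum: Σ |<v, e_j>|^2 = 23/5.
Compute ||v||^2 = v·v = 28.
Deficit = 28 − 23/5 = 117/5 ≥ 0, confirming Bessel's inequality. (The deficit equals ||v − Σ <v,e_j> e_j||^2, the squared distance from v to span{e_j}.)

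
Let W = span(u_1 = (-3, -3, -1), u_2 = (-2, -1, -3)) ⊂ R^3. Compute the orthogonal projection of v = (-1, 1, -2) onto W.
proj_W(v) = (-25/61, 59/122, -271/122)

Set up U = [u_1 | ... | u_2] ∈ R^(3×2). The projector onto W = col(U) is P = U (U^T U)^(-1) U^T.
Compute U^T U =
  [19, 12]
  [12, 14],
and U^T v = (2, 7).
Solve U^T U · c = U^T v for the coefficients: c = (-28/61, 109/122). The projection is proj_W(v) = U c.
Check: (v - proj_W(v)) · u_1 = 0  (should be 0).
Check: (v - proj_W(v)) · u_2 = 0  (should be 0).
Result: proj_W(v) = (-25/61, 59/122, -271/122).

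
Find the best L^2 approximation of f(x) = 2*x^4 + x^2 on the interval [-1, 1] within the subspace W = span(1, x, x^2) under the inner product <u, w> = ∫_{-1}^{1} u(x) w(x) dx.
g(x) = 19*x^2/7 - 6/35

The best approximation g ∈ W is the orthogonal projection of f onto W. Writing g = a_0 + a_1 x + a_2 x^2, the coefficients solve the normal equations G · a = b where
  G_{ij} = <φ_i, φ_j> and b_i = <f, φ_i>, with φ_0 = 1, φ_1 = x, φ_2 = x^2.
G =
  [2, 0, 2/3]
  [0, 2/3, 0]
  [2/3, 0, 2/5],
b = (22/15, 0, 34/35).
Solving gives a_0 = -6/35, a_1 = 0, a_2 = 19/7, so
  g(x) = 19*x^2/7 - 6/35.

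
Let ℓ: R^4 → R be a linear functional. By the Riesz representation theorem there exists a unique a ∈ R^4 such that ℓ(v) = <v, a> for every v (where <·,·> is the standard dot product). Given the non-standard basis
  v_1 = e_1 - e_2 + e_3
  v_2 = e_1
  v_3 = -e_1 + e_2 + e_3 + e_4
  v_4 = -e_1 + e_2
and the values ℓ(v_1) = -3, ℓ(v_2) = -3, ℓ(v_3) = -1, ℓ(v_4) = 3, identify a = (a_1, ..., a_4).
a = (-3, 0, 0, -4)

Write a = (a_1, ..., a_4) in the standard basis. For each basis vector v_i, ℓ(v_i) = <v_i, a> is a linear equation in the a_j's. Collect the n equations into a matrix system V a = ℓ, where row i of V is v_i (expressed in the standard basis). Since V is invertible (lower-triangular with 1s on the diagonal, up to permutation), solve by back-substitution:
  V =
[[1, -1, 1, 0],
 [1, 0, 0, 0],
 [-1, 1, 1, 1],
 [-1, 1, 0, 0]]
  V a = (-3, -3, -1, 3)
Solving gives a = (-3, 0, 0, -4).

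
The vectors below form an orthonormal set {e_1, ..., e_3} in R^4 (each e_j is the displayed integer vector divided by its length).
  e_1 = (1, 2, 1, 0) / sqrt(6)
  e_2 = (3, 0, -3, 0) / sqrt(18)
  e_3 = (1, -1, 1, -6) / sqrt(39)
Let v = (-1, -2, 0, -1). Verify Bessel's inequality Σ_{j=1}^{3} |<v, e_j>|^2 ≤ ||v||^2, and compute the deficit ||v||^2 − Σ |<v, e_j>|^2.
Σ |<v, e_j>|^2 = 77/13; ||v||^2 = 6; deficit = 1/13

Write each e_j = u_j / sqrt(<u_j, u_j>) where u_j is the displayed integer vector. Then <v, e_j> = <v, u_j> / sqrt(<u_j, u_j>), so |<v, e_j>|^2 = <v, u_j>^2 / <u_j, u_j>.
Coefficients: <v, e_1> = -5/sqrt(6), <v, e_2> = -3/sqrt(18), <v, e_3> = 7/sqrt(39).
Square and sum: Σ |<v, e_j>|^2 = 77/13.
Compute ||v||^2 = v·v = 6.
Deficit = 6 − 77/13 = 1/13 ≥ 0, confirming Bessel's inequality. (The deficit equals ||v − Σ <v,e_j> e_j||^2, the squared distance from v to span{e_j}.)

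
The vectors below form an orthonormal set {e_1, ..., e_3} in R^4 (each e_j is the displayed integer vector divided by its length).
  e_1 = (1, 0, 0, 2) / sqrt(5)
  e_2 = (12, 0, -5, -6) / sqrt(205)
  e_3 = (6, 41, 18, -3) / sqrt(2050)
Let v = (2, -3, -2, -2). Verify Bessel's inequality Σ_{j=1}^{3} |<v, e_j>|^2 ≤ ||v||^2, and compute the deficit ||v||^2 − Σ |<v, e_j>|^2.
Σ |<v, e_j>|^2 = 1041/50; ||v||^2 = 21; deficit = 9/50

Write each e_j = u_j / sqrt(<u_j, u_j>) where u_j is the displayed integer vector. Then <v, e_j> = <v, u_j> / sqrt(<u_j, u_j>), so |<v, e_j>|^2 = <v, u_j>^2 / <u_j, u_j>.
Coefficients: <v, e_1> = -2/sqrt(5), <v, e_2> = 46/sqrt(205), <v, e_3> = -141/sqrt(2050).
Square and sum: Σ |<v, e_j>|^2 = 1041/50.
Compute ||v||^2 = v·v = 21.
Deficit = 21 − 1041/50 = 9/50 ≥ 0, confirming Bessel's inequality. (The deficit equals ||v − Σ <v,e_j> e_j||^2, the squared distance from v to span{e_j}.)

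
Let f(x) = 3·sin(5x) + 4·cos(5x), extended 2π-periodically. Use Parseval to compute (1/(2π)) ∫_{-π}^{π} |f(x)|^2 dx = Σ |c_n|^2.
Σ |c_n|^2 = 25/2

Expand |f|^2 and use orthogonality of {sin(nx), cos(mx)} on [-π, π]:
  ∫_{-π}^{π} sin(nx)^2 dx = π, ∫ cos(mx)^2 dx = π, and cross terms integrate to 0.
So ∫_{-π}^{π} f(x)^2 dx = 3^2 · π + 4^2 · π = (9 + 16)π.
Divide by 2π: (9 + 16)/2 = 25/2.
By Parseval, this equals Σ |c_n|^2.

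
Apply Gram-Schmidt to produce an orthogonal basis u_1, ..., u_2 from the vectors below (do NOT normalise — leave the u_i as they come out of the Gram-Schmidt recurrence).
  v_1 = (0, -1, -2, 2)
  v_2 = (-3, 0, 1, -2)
Orthogonal basis:
  u_1 = (0, -1, -2, 2)
  u_2 = (-3, -2/3, -1/3, -2/3)

Apply the Gram-Schmidt recurrence
  u_1 = v_1
  u_i = v_i − Σ_{j<i} ((v_i · u_j) / (u_j · u_j)) · u_j.

Step by step this gives:
  u_1 = (0, -1, -2, 2)
  u_2 = (-3, -2/3, -1/3, -2/3)

Orthogonality check:
  u_2 · u_1 = 0 (should be 0)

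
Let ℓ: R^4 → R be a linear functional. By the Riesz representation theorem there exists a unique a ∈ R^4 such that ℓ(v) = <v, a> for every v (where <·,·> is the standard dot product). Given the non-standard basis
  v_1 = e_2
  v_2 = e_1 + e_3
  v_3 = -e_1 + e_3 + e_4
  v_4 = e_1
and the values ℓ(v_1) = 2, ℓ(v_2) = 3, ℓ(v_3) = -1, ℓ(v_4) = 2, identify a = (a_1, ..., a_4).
a = (2, 2, 1, 0)

Write a = (a_1, ..., a_4) in the standard basis. For each basis vector v_i, ℓ(v_i) = <v_i, a> is a linear equation in the a_j's. Collect the n equations into a matrix system V a = ℓ, where row i of V is v_i (expressed in the standard basis). Since V is invertible (lower-triangular with 1s on the diagonal, up to permutation), solve by back-substitution:
  V =
[[0, 1, 0, 0],
 [1, 0, 1, 0],
 [-1, 0, 1, 1],
 [1, 0, 0, 0]]
  V a = (2, 3, -1, 2)
Solving gives a = (2, 2, 1, 0).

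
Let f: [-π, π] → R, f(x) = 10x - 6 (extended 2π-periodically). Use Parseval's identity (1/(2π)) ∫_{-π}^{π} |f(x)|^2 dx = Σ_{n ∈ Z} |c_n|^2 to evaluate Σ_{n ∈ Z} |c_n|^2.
Σ |c_n|^2 = 100π^2/3 + 36

Expand and integrate term by term over [-π, π]:
  ∫ (10x)^2 dx = 100·(2π^3/3); ∫ 2·10·(-6)·x dx = 0 (odd integrand); ∫ (-6)^2 dx = 36·2π.
So (1/(2π)) ∫_{-π}^{π} (10x - 6)^2 dx = 100π^2/3 + 36 = 100π^2/3 + 36.
Parseval ⇒ Σ |c_n|^2 = 100π^2/3 + 36.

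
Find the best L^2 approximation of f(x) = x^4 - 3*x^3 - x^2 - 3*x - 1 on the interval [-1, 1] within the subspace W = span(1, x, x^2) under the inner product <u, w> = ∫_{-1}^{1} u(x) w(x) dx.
g(x) = -x^2/7 - 24*x/5 - 38/35

The best approximation g ∈ W is the orthogonal projection of f onto W. Writing g = a_0 + a_1 x + a_2 x^2, the coefficients solve the normal equations G · a = b where
  G_{ij} = <φ_i, φ_j> and b_i = <f, φ_i>, with φ_0 = 1, φ_1 = x, φ_2 = x^2.
G =
  [2, 0, 2/3]
  [0, 2/3, 0]
  [2/3, 0, 2/5],
b = (-34/15, -16/5, -82/105).
Solving gives a_0 = -38/35, a_1 = -24/5, a_2 = -1/7, so
  g(x) = -x^2/7 - 24*x/5 - 38/35.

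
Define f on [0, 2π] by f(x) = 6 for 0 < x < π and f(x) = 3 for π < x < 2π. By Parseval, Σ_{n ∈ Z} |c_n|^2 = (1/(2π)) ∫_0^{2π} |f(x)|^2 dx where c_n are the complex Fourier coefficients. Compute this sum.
Σ |c_n|^2 = 45/2

Parseval equates the L^2 energy of f (normalised by 1/(2π)) with the ℓ^2 sum of its Fourier coefficients: (1/(2π)) ∫_0^{2π} |f|^2 = Σ |c_n|^2.
Compute the left side: (1/(2π)) [∫_0^π 6^2 dx + ∫_π^{2π} 3^2 dx] = (1/(2π)) · (36π + 9π) = (36 + 9)/2 = 45/2.
So Σ_{n ∈ Z} |c_n|^2 = 45/2.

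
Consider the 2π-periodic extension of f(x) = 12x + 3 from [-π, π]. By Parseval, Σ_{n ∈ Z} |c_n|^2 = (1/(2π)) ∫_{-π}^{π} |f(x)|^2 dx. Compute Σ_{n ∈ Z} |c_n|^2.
Σ |c_n|^2 = 48π^2 + 9

Expand and integrate term by term over [-π, π]:
  ∫ (12x)^2 dx = 144·(2π^3/3); ∫ 2·12·(3)·x dx = 0 (odd integrand); ∫ 3^2 dx = 9·2π.
So (1/(2π)) ∫_{-π}^{π} (12x + 3)^2 dx = 144π^2/3 + 9 = 48π^2 + 9.
Parseval ⇒ Σ |c_n|^2 = 48π^2 + 9.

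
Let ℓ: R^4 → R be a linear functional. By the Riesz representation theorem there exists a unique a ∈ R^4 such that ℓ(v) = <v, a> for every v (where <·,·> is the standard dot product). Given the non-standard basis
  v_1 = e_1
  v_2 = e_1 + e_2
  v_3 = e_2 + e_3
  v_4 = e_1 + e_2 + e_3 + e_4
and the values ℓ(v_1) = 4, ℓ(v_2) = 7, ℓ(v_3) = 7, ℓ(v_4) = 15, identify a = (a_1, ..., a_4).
a = (4, 3, 4, 4)

Write a = (a_1, ..., a_4) in the standard basis. For each basis vector v_i, ℓ(v_i) = <v_i, a> is a linear equation in the a_j's. Collect the n equations into a matrix system V a = ℓ, where row i of V is v_i (expressed in the standard basis). Since V is invertible (lower-triangular with 1s on the diagonal, up to permutation), solve by back-substitution:
  V =
[[1, 0, 0, 0],
 [1, 1, 0, 0],
 [0, 1, 1, 0],
 [1, 1, 1, 1]]
  V a = (4, 7, 7, 15)
Solving gives a = (4, 3, 4, 4).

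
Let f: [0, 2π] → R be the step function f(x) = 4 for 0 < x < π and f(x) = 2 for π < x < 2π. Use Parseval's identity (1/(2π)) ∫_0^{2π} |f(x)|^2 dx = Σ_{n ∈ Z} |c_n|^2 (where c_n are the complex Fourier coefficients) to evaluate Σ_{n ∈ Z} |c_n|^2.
Σ |c_n|^2 = 10

Parseval equates the L^2 energy of f (normalised by 1/(2π)) with the ℓ^2 sum of its Fourier coefficients: (1/(2π)) ∫_0^{2π} |f|^2 = Σ |c_n|^2.
Compute the left side: (1/(2π)) [∫_0^π 4^2 dx + ∫_π^{2π} 2^2 dx] = (1/(2π)) · (16π + 4π) = (16 + 4)/2 = 10.
So Σ_{n ∈ Z} |c_n|^2 = 10.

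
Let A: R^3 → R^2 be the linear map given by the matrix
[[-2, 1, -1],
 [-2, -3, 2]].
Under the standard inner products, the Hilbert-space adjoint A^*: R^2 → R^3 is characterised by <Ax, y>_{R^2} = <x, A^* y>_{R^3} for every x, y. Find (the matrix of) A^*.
A^* = A^T =
[[-2, -2],
 [1, -3],
 [-1, 2]]

For real matrices with standard dot products, the defining identity <Ax, y> = <x, A^* y> gives (Ax)^T y = x^T (A^*) y, i.e. x^T A^T y = x^T (A^*) y. Since this holds for all x, y, we must have A^* = A^T. Therefore
A^* =
[[-2, -2],
 [1, -3],
 [-1, 2]].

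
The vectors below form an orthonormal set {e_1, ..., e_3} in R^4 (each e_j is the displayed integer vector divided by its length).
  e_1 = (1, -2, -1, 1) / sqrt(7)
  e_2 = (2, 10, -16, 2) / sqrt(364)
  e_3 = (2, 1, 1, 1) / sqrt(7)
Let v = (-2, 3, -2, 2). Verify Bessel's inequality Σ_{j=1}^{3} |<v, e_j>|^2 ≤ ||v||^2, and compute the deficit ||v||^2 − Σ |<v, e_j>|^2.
Σ |<v, e_j>|^2 = 1182/91; ||v||^2 = 21; deficit = 729/91

Write each e_j = u_j / sqrt(<u_j, u_j>) where u_j is the displayed integer vector. Then <v, e_j> = <v, u_j> / sqrt(<u_j, u_j>), so |<v, e_j>|^2 = <v, u_j>^2 / <u_j, u_j>.
Coefficients: <v, e_1> = -4/sqrt(7), <v, e_2> = 62/sqrt(364), <v, e_3> = -1/sqrt(7).
Square and sum: Σ |<v, e_j>|^2 = 1182/91.
Compute ||v||^2 = v·v = 21.
Deficit = 21 − 1182/91 = 729/91 ≥ 0, confirming Bessel's inequality. (The deficit equals ||v − Σ <v,e_j> e_j||^2, the squared distance from v to span{e_j}.)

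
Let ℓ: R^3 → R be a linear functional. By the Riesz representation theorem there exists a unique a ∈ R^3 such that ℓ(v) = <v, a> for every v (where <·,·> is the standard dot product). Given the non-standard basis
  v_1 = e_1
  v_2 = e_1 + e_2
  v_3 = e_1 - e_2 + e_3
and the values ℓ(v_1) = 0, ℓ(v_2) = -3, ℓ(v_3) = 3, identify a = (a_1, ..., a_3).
a = (0, -3, 0)

Write a = (a_1, ..., a_3) in the standard basis. For each basis vector v_i, ℓ(v_i) = <v_i, a> is a linear equation in the a_j's. Collect the n equations into a matrix system V a = ℓ, where row i of V is v_i (expressed in the standard basis). Since V is invertible (lower-triangular with 1s on the diagonal, up to permutation), solve by back-substitution:
  V =
[[1, 0, 0],
 [1, 1, 0],
 [1, -1, 1]]
  V a = (0, -3, 3)
Solving gives a = (0, -3, 0).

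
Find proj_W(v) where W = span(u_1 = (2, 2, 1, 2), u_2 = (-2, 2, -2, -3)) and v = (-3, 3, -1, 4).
proj_W(v) = (162/209, 490/209, -1/209, 80/209)

Set up U = [u_1 | ... | u_2] ∈ R^(4×2). The projector onto W = col(U) is P = U (U^T U)^(-1) U^T.
Compute U^T U =
  [13, -8]
  [-8, 21],
and U^T v = (7, 2).
Solve U^T U · c = U^T v for the coefficients: c = (163/209, 82/209). The projection is proj_W(v) = U c.
Check: (v - proj_W(v)) · u_1 = 0  (should be 0).
Check: (v - proj_W(v)) · u_2 = 0  (should be 0).
Result: proj_W(v) = (162/209, 490/209, -1/209, 80/209).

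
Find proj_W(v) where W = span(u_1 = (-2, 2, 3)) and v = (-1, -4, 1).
proj_W(v) = (6/17, -6/17, -9/17)

Set up U = [u_1 | ... | u_1] ∈ R^(3×1). The projector onto W = col(U) is P = U (U^T U)^(-1) U^T.
Compute U^T U =
  [17],
and U^T v = (-3).
Solve U^T U · c = U^T v for the coefficients: c = (-3/17). The projection is proj_W(v) = U c.
Check: (v - proj_W(v)) · u_1 = 0  (should be 0).
Result: proj_W(v) = (6/17, -6/17, -9/17).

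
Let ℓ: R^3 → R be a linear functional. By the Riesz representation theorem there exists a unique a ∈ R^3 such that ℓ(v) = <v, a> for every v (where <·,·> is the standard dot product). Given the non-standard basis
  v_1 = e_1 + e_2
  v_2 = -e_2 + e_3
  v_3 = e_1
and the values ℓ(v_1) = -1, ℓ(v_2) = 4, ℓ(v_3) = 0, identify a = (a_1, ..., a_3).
a = (0, -1, 3)

Write a = (a_1, ..., a_3) in the standard basis. For each basis vector v_i, ℓ(v_i) = <v_i, a> is a linear equation in the a_j's. Collect the n equations into a matrix system V a = ℓ, where row i of V is v_i (expressed in the standard basis). Since V is invertible (lower-triangular with 1s on the diagonal, up to permutation), solve by back-substitution:
  V =
[[1, 1, 0],
 [0, -1, 1],
 [1, 0, 0]]
  V a = (-1, 4, 0)
Solving gives a = (0, -1, 3).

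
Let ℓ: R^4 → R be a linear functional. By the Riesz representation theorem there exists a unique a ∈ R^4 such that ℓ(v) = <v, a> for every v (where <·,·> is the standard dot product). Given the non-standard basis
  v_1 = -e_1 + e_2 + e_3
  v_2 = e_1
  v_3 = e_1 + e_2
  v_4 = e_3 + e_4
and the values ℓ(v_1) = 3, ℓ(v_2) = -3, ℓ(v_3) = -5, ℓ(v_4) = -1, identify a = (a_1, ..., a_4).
a = (-3, -2, 2, -3)

Write a = (a_1, ..., a_4) in the standard basis. For each basis vector v_i, ℓ(v_i) = <v_i, a> is a linear equation in the a_j's. Collect the n equations into a matrix system V a = ℓ, where row i of V is v_i (expressed in the standard basis). Since V is invertible (lower-triangular with 1s on the diagonal, up to permutation), solve by back-substitution:
  V =
[[-1, 1, 1, 0],
 [1, 0, 0, 0],
 [1, 1, 0, 0],
 [0, 0, 1, 1]]
  V a = (3, -3, -5, -1)
Solving gives a = (-3, -2, 2, -3).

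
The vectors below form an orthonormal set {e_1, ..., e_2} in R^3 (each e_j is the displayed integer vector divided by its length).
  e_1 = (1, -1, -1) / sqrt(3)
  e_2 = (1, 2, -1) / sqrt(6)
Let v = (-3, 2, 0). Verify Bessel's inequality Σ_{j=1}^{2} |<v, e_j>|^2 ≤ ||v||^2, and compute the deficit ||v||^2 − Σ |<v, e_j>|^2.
Σ |<v, e_j>|^2 = 17/2; ||v||^2 = 13; deficit = 9/2

Write each e_j = u_j / sqrt(<u_j, u_j>) where u_j is the displayed integer vector. Then <v, e_j> = <v, u_j> / sqrt(<u_j, u_j>), so |<v, e_j>|^2 = <v, u_j>^2 / <u_j, u_j>.
Coefficients: <v, e_1> = -5/sqrt(3), <v, e_2> = 1/sqrt(6).
Square and sum: Σ |<v, e_j>|^2 = 17/2.
Compute ||v||^2 = v·v = 13.
Deficit = 13 − 17/2 = 9/2 ≥ 0, confirming Bessel's inequality. (The deficit equals ||v − Σ <v,e_j> e_j||^2, the squared distance from v to span{e_j}.)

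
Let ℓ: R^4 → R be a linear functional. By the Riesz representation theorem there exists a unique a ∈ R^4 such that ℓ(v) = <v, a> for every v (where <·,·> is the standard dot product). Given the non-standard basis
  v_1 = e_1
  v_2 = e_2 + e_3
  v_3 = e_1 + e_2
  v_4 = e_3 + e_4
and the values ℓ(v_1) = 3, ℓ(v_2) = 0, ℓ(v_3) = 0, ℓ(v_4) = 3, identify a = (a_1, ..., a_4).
a = (3, -3, 3, 0)

Write a = (a_1, ..., a_4) in the standard basis. For each basis vector v_i, ℓ(v_i) = <v_i, a> is a linear equation in the a_j's. Collect the n equations into a matrix system V a = ℓ, where row i of V is v_i (expressed in the standard basis). Since V is invertible (lower-triangular with 1s on the diagonal, up to permutation), solve by back-substitution:
  V =
[[1, 0, 0, 0],
 [0, 1, 1, 0],
 [1, 1, 0, 0],
 [0, 0, 1, 1]]
  V a = (3, 0, 0, 3)
Solving gives a = (3, -3, 3, 0).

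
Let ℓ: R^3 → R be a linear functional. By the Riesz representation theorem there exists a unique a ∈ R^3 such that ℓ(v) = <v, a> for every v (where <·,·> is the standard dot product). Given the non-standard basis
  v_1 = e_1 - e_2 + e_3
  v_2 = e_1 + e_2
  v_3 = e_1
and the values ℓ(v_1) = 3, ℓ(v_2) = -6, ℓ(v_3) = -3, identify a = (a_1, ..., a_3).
a = (-3, -3, 3)

Write a = (a_1, ..., a_3) in the standard basis. For each basis vector v_i, ℓ(v_i) = <v_i, a> is a linear equation in the a_j's. Collect the n equations into a matrix system V a = ℓ, where row i of V is v_i (expressed in the standard basis). Since V is invertible (lower-triangular with 1s on the diagonal, up to permutation), solve by back-substitution:
  V =
[[1, -1, 1],
 [1, 1, 0],
 [1, 0, 0]]
  V a = (3, -6, -3)
Solving gives a = (-3, -3, 3).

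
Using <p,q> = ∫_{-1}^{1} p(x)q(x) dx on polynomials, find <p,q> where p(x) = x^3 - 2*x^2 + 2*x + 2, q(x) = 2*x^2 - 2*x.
<p,q> = -12/5

Expand the product: p(x)·q(x) = 2*x^5 - 6*x^4 + 8*x^3 - 4*x.
∫_{-1}^{1} of each monomial x^k gives [2/(k+1) if k even, 0 if k odd]. Integrating term-by-term (or equivalently evaluating the antiderivative F(x) = x^6/3 - 6*x^5/5 + 2*x^4 - 2*x^2 at the endpoints):
  F(1) − F(−1) = -13/15 − (23/15) = -12/5.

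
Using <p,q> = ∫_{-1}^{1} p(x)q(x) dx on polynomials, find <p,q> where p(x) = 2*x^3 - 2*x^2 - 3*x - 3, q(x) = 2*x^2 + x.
<p,q> = -34/5

Expand the product: p(x)·q(x) = 4*x^5 - 2*x^4 - 8*x^3 - 9*x^2 - 3*x.
∫_{-1}^{1} of each monomial x^k gives [2/(k+1) if k even, 0 if k odd]. Integrating term-by-term (or equivalently evaluating the antiderivative F(x) = 2*x^6/3 - 2*x^5/5 - 2*x^4 - 3*x^3 - 3*x^2/2 at the endpoints):
  F(1) − F(−1) = -187/30 − (17/30) = -34/5.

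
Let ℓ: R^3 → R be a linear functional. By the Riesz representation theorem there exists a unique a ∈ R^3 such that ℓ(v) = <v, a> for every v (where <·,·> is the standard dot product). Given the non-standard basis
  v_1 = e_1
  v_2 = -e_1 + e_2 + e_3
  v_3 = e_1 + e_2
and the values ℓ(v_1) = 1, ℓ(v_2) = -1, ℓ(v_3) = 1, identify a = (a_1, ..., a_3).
a = (1, 0, 0)

Write a = (a_1, ..., a_3) in the standard basis. For each basis vector v_i, ℓ(v_i) = <v_i, a> is a linear equation in the a_j's. Collect the n equations into a matrix system V a = ℓ, where row i of V is v_i (expressed in the standard basis). Since V is invertible (lower-triangular with 1s on the diagonal, up to permutation), solve by back-substitution:
  V =
[[1, 0, 0],
 [-1, 1, 1],
 [1, 1, 0]]
  V a = (1, -1, 1)
Solving gives a = (1, 0, 0).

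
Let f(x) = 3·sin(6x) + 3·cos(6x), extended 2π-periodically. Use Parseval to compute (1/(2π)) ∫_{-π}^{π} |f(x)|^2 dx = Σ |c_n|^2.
Σ |c_n|^2 = 9

Expand |f|^2 and use orthogonality of {sin(nx), cos(mx)} on [-π, π]:
  ∫_{-π}^{π} sin(nx)^2 dx = π, ∫ cos(mx)^2 dx = π, and cross terms integrate to 0.
So ∫_{-π}^{π} f(x)^2 dx = 3^2 · π + 3^2 · π = (9 + 9)π.
Divide by 2π: (9 + 9)/2 = 9.
By Parseval, this equals Σ |c_n|^2.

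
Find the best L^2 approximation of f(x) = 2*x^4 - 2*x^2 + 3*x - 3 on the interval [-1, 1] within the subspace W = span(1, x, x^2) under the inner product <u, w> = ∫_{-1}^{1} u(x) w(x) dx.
g(x) = -2*x^2/7 + 3*x - 111/35

The best approximation g ∈ W is the orthogonal projection of f onto W. Writing g = a_0 + a_1 x + a_2 x^2, the coefficients solve the normal equations G · a = b where
  G_{ij} = <φ_i, φ_j> and b_i = <f, φ_i>, with φ_0 = 1, φ_1 = x, φ_2 = x^2.
G =
  [2, 0, 2/3]
  [0, 2/3, 0]
  [2/3, 0, 2/5],
b = (-98/15, 2, -78/35).
Solving gives a_0 = -111/35, a_1 = 3, a_2 = -2/7, so
  g(x) = -2*x^2/7 + 3*x - 111/35.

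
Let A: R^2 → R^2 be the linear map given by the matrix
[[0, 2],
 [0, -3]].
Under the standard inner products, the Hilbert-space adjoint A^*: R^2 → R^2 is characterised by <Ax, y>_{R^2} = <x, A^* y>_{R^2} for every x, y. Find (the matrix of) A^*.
A^* = A^T =
[[0, 0],
 [2, -3]]

For real matrices with standard dot products, the defining identity <Ax, y> = <x, A^* y> gives (Ax)^T y = x^T (A^*) y, i.e. x^T A^T y = x^T (A^*) y. Since this holds for all x, y, we must have A^* = A^T. Therefore
A^* =
[[0, 0],
 [2, -3]].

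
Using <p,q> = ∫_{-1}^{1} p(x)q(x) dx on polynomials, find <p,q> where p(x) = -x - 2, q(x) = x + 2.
<p,q> = -26/3

Expand the product: p(x)·q(x) = -x^2 - 4*x - 4.
∫_{-1}^{1} of each monomial x^k gives [2/(k+1) if k even, 0 if k odd]. Integrating term-by-term (or equivalently evaluating the antiderivative F(x) = -x^3/3 - 2*x^2 - 4*x at the endpoints):
  F(1) − F(−1) = -19/3 − (7/3) = -26/3.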